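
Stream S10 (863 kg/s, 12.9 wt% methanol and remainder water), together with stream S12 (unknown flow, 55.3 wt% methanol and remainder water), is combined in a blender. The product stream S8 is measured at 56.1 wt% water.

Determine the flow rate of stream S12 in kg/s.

Let S12 be the unknown flow. Total out = 863 + S12.
water balance: 751.67 + 0.447·S12 = 0.561·(863 + S12)
(0.447 − 0.561)·S12 = 0.561×863 − 751.67 = -267.53
S12 = -267.53 / -0.114 = 2346.8 kg/s

2347 kg/s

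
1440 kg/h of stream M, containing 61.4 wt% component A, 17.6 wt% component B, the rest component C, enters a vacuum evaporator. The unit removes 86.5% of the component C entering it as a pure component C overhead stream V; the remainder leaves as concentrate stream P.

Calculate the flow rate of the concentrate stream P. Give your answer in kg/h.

1178 kg/h

component C entering = 1440×0.210 = 302.4 kg/h; overhead removed = 0.865×302.4 = 261.58 kg/h.
Concentrate = 1440 − 261.58 = 1178.4 kg/h.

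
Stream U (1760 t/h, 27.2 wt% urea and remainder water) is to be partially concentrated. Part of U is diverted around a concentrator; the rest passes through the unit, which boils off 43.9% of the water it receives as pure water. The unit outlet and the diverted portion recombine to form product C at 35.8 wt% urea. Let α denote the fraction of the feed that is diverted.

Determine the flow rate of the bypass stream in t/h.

437.1 t/h

All 1760×0.272 = 478.72 t/h of urea reaches C, so C = 478.72/0.358 = 1337.2 t/h and vapour = 422.79 t/h.
The evaporator receives (1−α)·1760 of feed at 0.728 water and removes 0.439 of that water:
0.439×0.728×(1−α)×1760 = 422.79
(1−α) = 422.79/562.48 = 0.7517;  α = 0.2483.
Bypass flow = 0.2483×1760 = 437.08 t/h.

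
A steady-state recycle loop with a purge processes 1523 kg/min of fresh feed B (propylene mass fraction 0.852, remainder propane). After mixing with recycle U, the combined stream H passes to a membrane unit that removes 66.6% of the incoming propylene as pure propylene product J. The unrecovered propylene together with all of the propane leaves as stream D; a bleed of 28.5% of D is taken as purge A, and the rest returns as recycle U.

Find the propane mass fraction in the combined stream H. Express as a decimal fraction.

0.317

propane enters only via B and leaves only via the purge: 1523×0.148 = 0.285×(propane in D), and the membrane unit passes all propane, so propane in H = propane in D = 790.89 kg/min.
propylene in H: m_A = 1523×0.852 + (1−0.285)·(1−0.666)·m_A, so m_A = 1297.6/0.7612 = 1704.7 kg/min.
H = 1704.7 + 790.89 = 2495.6 kg/min.
propane fraction in H = 790.89/2495.6 = 0.317.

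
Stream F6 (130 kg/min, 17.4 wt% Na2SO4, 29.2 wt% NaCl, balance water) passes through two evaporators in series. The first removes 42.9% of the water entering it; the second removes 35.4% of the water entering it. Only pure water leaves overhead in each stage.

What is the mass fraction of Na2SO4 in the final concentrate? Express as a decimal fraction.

0.262

water in feed = 130×0.534 = 69.42 kg/min.
After stage 1: water left = (1−0.429)×69.42 = 39.639; stream total = 100.22 kg/min.
After stage 2: water left = (1−0.354)×39.639 = 25.607; final concentrate = 86.187 kg/min.
Na2SO4 fraction = 22.62/86.187 = 0.262.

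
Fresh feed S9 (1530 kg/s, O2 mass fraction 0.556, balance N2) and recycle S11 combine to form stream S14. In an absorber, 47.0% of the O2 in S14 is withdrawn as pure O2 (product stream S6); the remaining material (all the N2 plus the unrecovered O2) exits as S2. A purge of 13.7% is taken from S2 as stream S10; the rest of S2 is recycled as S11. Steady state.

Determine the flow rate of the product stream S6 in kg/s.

O2 in S14: m_A = 1530×0.556 + (1−0.137)·(1−0.470)·m_A, so m_A = 850.68/0.5426 = 1567.8 kg/s.
Product S6 = 0.470×1567.8 = 736.85 kg/s.

736.8 kg/s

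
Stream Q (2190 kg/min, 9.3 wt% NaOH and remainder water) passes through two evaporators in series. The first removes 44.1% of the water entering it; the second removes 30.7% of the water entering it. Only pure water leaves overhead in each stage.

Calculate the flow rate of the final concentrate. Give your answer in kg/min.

water in feed = 2190×0.907 = 1986.3 kg/min.
After stage 1: water left = (1−0.441)×1986.3 = 1110.4; stream total = 1314 kg/min.
After stage 2: water left = (1−0.307)×1110.4 = 769.48; final concentrate = 973.15 kg/min.

973.1 kg/min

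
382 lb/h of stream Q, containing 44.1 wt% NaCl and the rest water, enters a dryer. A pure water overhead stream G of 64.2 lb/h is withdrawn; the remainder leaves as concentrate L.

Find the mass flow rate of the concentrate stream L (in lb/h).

Concentrate = 382 − 64.2 = 317.8 lb/h.

317.8 lb/h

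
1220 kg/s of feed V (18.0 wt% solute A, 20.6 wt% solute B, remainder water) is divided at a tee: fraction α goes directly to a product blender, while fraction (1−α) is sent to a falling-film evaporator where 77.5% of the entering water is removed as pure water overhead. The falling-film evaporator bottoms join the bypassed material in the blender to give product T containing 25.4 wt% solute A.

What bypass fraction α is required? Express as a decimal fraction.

All 1220×0.180 = 219.6 kg/s of solute A reaches T, so T = 219.6/0.254 = 864.57 kg/s and vapour = 355.43 kg/s.
The evaporator receives (1−α)·1220 of feed at 0.614 water and removes 0.775 of that water:
0.775×0.614×(1−α)×1220 = 355.43
(1−α) = 355.43/580.54 = 0.6122;  α = 0.3878.

0.388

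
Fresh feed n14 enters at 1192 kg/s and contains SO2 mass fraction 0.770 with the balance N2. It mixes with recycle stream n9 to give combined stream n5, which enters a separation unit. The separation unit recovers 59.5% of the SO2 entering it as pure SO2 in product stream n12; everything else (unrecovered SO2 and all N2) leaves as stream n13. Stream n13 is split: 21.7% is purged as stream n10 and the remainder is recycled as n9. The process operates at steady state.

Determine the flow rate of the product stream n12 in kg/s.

799.7 kg/s

SO2 in n5: m_A = 1192×0.770 + (1−0.217)·(1−0.595)·m_A, so m_A = 917.84/0.6829 = 1344.1 kg/s.
Product n12 = 0.595×1344.1 = 799.72 kg/s.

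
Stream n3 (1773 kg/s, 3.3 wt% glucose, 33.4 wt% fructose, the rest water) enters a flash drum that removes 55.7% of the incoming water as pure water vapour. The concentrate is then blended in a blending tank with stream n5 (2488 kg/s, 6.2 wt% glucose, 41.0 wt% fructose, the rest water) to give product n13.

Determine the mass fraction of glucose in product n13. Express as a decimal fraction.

Vapour removed = 0.557×0.633×1773 = 625.13 kg/s; concentrate = 1147.9 kg/s.
glucose reaching the mixer = 58.509 (from concentrate) + 2488×0.062 = 212.76 kg/s.
Product flow = 1147.9 + 2488 = 3635.9 kg/s; glucose fraction = 0.059.

0.059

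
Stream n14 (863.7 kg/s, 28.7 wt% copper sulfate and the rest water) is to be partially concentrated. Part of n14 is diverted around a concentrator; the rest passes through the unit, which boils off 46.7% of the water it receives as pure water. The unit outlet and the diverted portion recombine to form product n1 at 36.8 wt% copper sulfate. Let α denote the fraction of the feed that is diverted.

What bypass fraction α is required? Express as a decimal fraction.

0.339

All 863.7×0.287 = 247.88 kg/s of copper sulfate reaches n1, so n1 = 247.88/0.368 = 673.59 kg/s and vapour = 190.11 kg/s.
The evaporator receives (1−α)·863.7 of feed at 0.713 water and removes 0.467 of that water:
0.467×0.713×(1−α)×863.7 = 190.11
(1−α) = 190.11/287.59 = 0.6610;  α = 0.3390.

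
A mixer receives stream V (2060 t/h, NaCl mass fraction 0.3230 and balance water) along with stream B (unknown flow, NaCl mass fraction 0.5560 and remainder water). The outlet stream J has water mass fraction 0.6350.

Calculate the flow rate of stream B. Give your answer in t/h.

Let B be the unknown flow. Total out = 2060 + B.
water balance: 1394.6 + 0.444·B = 0.635·(2060 + B)
(0.444 − 0.635)·B = 0.635×2060 − 1394.6 = -86.52
B = -86.52 / -0.191 = 452.98 t/h

453 t/h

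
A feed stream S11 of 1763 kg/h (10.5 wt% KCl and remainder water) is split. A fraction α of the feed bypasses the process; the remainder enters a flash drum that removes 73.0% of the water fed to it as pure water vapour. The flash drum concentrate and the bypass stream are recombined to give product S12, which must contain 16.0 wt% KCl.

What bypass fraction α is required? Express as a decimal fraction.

All 1763×0.105 = 185.11 kg/h of KCl reaches S12, so S12 = 185.11/0.160 = 1157 kg/h and vapour = 606.03 kg/h.
The evaporator receives (1−α)·1763 of feed at 0.895 water and removes 0.730 of that water:
0.730×0.895×(1−α)×1763 = 606.03
(1−α) = 606.03/1151.9 = 0.5261;  α = 0.4739.

0.474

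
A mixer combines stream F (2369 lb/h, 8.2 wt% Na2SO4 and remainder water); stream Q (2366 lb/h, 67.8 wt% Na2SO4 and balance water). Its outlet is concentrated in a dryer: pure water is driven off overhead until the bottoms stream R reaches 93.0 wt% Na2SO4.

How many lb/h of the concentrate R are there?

1934 lb/h

Na2SO4 entering = 2369×0.082 + 2366×0.678 = 1798.4 lb/h.
All Na2SO4 reports to R, so R = 1798.4/0.930 = 1933.8 lb/h.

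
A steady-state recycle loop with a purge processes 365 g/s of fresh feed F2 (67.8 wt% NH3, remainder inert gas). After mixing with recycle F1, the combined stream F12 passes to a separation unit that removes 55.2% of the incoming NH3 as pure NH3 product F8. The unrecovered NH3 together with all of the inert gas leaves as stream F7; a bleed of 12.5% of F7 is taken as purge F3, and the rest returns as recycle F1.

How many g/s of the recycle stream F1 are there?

982.3 g/s

inert gas enters only via F2 and leaves only via the purge: 365×0.322 = 0.125×(inert gas in F7), and the separation unit passes all inert gas, so inert gas in F12 = inert gas in F7 = 940.24 g/s.
NH3 in F12: m_A = 365×0.678 + (1−0.125)·(1−0.552)·m_A, so m_A = 247.47/0.6080 = 407.02 g/s.
F7 = (1−0.552)×407.02 + 940.24 = 1122.6 g/s.
Recycle F1 = (1−0.125)×1122.6 = 982.26 g/s.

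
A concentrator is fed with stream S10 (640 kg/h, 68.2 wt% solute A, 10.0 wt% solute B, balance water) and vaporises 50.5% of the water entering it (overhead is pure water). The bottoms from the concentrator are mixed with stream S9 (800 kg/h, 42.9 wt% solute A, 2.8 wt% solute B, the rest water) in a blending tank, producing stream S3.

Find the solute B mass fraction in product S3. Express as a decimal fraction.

Vapour removed = 0.505×0.218×640 = 70.458 kg/h; concentrate = 569.54 kg/h.
solute B reaching the mixer = 64 (from concentrate) + 800×0.028 = 86.4 kg/h.
Product flow = 569.54 + 800 = 1369.5 kg/h; solute B fraction = 0.0631.

0.0631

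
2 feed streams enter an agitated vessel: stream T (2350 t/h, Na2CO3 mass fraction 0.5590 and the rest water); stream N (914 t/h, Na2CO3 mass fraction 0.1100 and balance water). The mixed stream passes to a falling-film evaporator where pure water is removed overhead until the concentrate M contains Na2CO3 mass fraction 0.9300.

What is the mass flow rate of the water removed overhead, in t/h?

1743 t/h

Na2CO3 entering = 2350×0.559 + 914×0.110 = 1414.2 t/h.
All Na2CO3 reports to M, so M = 1414.2/0.930 = 1520.6 t/h.
Total feed = 3264 t/h; overhead = 3264 − 1520.6 = 1743.4 t/h.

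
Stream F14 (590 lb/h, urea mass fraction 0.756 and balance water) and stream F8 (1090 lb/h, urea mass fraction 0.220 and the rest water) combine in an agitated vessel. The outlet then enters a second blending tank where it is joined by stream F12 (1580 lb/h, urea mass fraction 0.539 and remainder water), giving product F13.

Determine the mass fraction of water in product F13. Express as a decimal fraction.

Overall, product flow = 3260 lb/h.
water in = 590×0.244 + 1090×0.780 + 1580×0.461 = 1722.5 lb/h.
water fraction in F13 = 0.528.

0.528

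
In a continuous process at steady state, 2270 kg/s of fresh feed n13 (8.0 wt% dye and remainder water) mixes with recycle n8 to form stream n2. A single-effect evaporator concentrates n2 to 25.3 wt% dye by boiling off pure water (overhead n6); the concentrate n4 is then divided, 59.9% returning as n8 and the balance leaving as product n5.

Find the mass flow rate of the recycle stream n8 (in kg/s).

1072 kg/s

Overall dye balance (none leaves overhead): dye in fresh feed = dye in product, i.e. 2270×0.080 = (1−0.599)·n4·0.253.
n4 = 181.6/(0.253×0.401) = 1790 kg/s.
Recycle n8 = 0.599×1790 = 1072.2 kg/s.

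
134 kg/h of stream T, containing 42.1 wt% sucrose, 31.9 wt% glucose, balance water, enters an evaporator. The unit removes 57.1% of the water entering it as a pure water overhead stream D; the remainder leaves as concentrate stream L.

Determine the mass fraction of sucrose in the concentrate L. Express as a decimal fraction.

sucrose is not removed: 134×0.421 = 56.414 kg/h of sucrose enters L.
water entering = 134×0.260 = 34.84 kg/h; overhead removed = 0.571×34.84 = 19.894 kg/h.
Concentrate = 134 − 19.894 = 114.11 kg/h.
Mass fraction = 56.414/114.11 = 0.494.

0.494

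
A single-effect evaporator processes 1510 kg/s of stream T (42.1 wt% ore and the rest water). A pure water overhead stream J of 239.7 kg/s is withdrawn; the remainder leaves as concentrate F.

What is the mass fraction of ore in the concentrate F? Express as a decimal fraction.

0.500

ore is not removed: 1510×0.421 = 635.71 kg/s of ore enters F.
Concentrate = 1510 − 239.7 = 1270.3 kg/s.
Mass fraction = 635.71/1270.3 = 0.500.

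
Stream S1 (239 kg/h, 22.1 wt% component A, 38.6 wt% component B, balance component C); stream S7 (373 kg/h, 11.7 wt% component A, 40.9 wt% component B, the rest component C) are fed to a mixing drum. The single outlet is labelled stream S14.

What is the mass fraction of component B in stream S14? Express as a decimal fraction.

0.400

Total flow out = 239 + 373 = 612 kg/h.
component B in = 239×0.386 + 373×0.409 = 244.81 kg/h.
component B mass fraction in S14 = 244.81/612 = 0.400.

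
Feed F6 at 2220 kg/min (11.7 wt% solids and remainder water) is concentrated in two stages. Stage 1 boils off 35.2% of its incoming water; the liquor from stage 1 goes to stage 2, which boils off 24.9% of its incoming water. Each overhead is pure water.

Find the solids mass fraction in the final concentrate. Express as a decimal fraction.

0.2140

water in feed = 2220×0.883 = 1960.3 kg/min.
After stage 1: water left = (1−0.352)×1960.3 = 1270.2; stream total = 1530 kg/min.
After stage 2: water left = (1−0.249)×1270.2 = 953.96; final concentrate = 1213.7 kg/min.
solids fraction = 259.74/1213.7 = 0.2140.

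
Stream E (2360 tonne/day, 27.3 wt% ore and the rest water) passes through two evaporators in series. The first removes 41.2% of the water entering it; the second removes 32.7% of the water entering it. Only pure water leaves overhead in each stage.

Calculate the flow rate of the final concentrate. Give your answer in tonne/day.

water in feed = 2360×0.727 = 1715.7 tonne/day.
After stage 1: water left = (1−0.412)×1715.7 = 1008.8; stream total = 1653.1 tonne/day.
After stage 2: water left = (1−0.327)×1008.8 = 678.95; final concentrate = 1323.2 tonne/day.

1323 tonne/day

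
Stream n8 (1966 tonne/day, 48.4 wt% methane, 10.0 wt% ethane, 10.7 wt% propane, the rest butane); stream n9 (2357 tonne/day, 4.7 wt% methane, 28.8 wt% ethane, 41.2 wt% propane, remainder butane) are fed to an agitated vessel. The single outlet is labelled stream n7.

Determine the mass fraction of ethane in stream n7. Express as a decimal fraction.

0.203

Total flow out = 1966 + 2357 = 4323 tonne/day.
ethane in = 1966×0.100 + 2357×0.288 = 875.42 tonne/day.
ethane mass fraction in n7 = 875.42/4323 = 0.203.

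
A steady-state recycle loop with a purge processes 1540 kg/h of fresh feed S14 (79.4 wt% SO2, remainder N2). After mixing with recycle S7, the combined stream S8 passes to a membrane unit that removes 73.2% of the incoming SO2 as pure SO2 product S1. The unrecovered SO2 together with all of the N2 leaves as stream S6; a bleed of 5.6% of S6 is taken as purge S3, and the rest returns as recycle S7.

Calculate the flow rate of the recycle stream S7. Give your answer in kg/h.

5762 kg/h

N2 enters only via S14 and leaves only via the purge: 1540×0.206 = 0.056×(N2 in S6), and the membrane unit passes all N2, so N2 in S8 = N2 in S6 = 5665 kg/h.
SO2 in S8: m_A = 1540×0.794 + (1−0.056)·(1−0.732)·m_A, so m_A = 1222.8/0.7470 = 1636.9 kg/h.
S6 = (1−0.732)×1636.9 + 5665 = 6103.7 kg/h.
Recycle S7 = (1−0.056)×6103.7 = 5761.9 kg/h.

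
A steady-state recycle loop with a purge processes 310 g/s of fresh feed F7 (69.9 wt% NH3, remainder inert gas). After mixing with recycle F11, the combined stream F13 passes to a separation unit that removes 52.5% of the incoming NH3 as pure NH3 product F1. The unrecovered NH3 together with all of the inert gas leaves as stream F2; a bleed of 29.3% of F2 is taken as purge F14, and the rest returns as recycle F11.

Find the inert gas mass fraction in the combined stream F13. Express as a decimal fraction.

inert gas enters only via F7 and leaves only via the purge: 310×0.301 = 0.293×(inert gas in F2), and the separation unit passes all inert gas, so inert gas in F13 = inert gas in F2 = 318.46 g/s.
NH3 in F13: m_A = 310×0.699 + (1−0.293)·(1−0.525)·m_A, so m_A = 216.69/0.6642 = 326.25 g/s.
F13 = 326.25 + 318.46 = 644.72 g/s.
inert gas fraction in F13 = 318.46/644.72 = 0.4940.

0.4940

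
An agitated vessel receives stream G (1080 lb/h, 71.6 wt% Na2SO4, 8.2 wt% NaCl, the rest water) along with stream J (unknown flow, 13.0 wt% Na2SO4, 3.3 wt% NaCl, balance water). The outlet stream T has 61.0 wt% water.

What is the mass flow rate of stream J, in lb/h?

1941 lb/h

Let J be the unknown flow. Total out = 1080 + J.
water balance: 218.16 + 0.837·J = 0.610·(1080 + J)
(0.837 − 0.610)·J = 0.610×1080 − 218.16 = 440.64
J = 440.64 / 0.227 = 1941.1 lb/h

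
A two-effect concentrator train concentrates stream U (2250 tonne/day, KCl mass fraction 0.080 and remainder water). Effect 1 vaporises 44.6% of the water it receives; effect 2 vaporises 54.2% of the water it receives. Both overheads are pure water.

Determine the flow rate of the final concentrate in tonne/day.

705.2 tonne/day

water in feed = 2250×0.920 = 2070 tonne/day.
After stage 1: water left = (1−0.446)×2070 = 1146.8; stream total = 1326.8 tonne/day.
After stage 2: water left = (1−0.542)×1146.8 = 525.23; final concentrate = 705.23 tonne/day.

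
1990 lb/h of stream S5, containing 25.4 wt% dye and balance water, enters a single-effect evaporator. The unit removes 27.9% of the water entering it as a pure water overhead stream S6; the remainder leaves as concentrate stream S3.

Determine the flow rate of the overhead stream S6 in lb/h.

414.2 lb/h

water entering = 1990×0.746 = 1484.5 lb/h; overhead removed = 0.279×1484.5 = 414.19 lb/h.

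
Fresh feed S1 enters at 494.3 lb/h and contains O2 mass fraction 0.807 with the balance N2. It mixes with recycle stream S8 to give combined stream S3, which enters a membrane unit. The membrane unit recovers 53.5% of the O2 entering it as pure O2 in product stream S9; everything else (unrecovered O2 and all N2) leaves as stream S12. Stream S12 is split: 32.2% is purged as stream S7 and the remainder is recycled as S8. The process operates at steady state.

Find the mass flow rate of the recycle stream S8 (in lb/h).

384.5 lb/h

N2 enters only via S1 and leaves only via the purge: 494.3×0.193 = 0.322×(N2 in S12), and the membrane unit passes all N2, so N2 in S3 = N2 in S12 = 296.27 lb/h.
O2 in S3: m_A = 494.3×0.807 + (1−0.322)·(1−0.535)·m_A, so m_A = 398.9/0.6847 = 582.57 lb/h.
S12 = (1−0.535)×582.57 + 296.27 = 567.17 lb/h.
Recycle S8 = (1−0.322)×567.17 = 384.54 lb/h.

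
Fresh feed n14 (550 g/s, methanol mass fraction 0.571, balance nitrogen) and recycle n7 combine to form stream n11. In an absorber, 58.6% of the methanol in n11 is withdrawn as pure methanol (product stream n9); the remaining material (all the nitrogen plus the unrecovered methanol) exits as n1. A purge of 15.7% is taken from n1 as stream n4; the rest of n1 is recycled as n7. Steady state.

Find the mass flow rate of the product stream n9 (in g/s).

282.7 g/s

methanol in n11: m_A = 550×0.571 + (1−0.157)·(1−0.586)·m_A, so m_A = 314.05/0.6510 = 482.41 g/s.
Product n9 = 0.586×482.41 = 282.69 g/s.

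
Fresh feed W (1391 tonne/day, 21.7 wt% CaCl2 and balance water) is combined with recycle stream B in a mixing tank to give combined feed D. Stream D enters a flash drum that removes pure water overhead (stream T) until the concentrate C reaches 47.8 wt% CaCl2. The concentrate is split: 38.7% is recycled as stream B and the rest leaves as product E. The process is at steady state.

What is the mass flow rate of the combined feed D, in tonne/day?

1790 tonne/day

Overall CaCl2 balance (none leaves overhead): CaCl2 in fresh feed = CaCl2 in product, i.e. 1391×0.217 = (1−0.387)·C·0.478.
C = 301.85/(0.478×0.613) = 1030.1 tonne/day.
Recycle B = 0.387×1030.1 = 398.67 tonne/day.
Combined feed D = 1391 + 398.67 = 1789.7 tonne/day.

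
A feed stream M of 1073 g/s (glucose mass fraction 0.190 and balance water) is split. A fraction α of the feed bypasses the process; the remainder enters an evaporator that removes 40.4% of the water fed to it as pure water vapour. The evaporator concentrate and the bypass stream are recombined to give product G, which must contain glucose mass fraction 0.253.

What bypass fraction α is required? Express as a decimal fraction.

0.239

All 1073×0.190 = 203.87 g/s of glucose reaches G, so G = 203.87/0.253 = 805.81 g/s and vapour = 267.19 g/s.
The evaporator receives (1−α)·1073 of feed at 0.810 water and removes 0.404 of that water:
0.404×0.810×(1−α)×1073 = 267.19
(1−α) = 267.19/351.13 = 0.7609;  α = 0.2391.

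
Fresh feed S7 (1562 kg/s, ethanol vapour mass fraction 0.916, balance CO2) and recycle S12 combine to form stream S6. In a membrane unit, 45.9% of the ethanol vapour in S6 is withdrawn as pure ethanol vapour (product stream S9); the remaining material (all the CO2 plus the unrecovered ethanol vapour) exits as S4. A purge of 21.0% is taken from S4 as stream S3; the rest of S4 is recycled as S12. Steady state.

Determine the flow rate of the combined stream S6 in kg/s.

CO2 enters only via S7 and leaves only via the purge: 1562×0.084 = 0.210×(CO2 in S4), and the membrane unit passes all CO2, so CO2 in S6 = CO2 in S4 = 624.8 kg/s.
ethanol vapour in S6: m_A = 1562×0.916 + (1−0.210)·(1−0.459)·m_A, so m_A = 1430.8/0.5726 = 2498.7 kg/s.
S6 = 2498.7 + 624.8 = 3123.5 kg/s.

3124 kg/s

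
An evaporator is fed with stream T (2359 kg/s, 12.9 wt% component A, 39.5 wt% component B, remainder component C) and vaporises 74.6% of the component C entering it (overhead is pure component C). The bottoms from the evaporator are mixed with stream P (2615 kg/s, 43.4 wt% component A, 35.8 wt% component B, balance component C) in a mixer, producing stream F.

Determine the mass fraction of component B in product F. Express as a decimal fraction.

Vapour removed = 0.746×0.476×2359 = 837.67 kg/s; concentrate = 1521.3 kg/s.
component B reaching the mixer = 931.81 (from concentrate) + 2615×0.358 = 1868 kg/s.
Product flow = 1521.3 + 2615 = 4136.3 kg/s; component B fraction = 0.452.

0.452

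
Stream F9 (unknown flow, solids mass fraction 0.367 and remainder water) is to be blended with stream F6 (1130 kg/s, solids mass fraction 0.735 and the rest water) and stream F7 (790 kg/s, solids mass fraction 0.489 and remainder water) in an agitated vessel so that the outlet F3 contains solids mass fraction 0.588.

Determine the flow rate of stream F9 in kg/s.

397.7 kg/s

Let F9 be the unknown flow. Total out = 1920 + F9.
solids balance: 1216.9 + 0.367·F9 = 0.588·(1920 + F9)
(0.367 − 0.588)·F9 = 0.588×1920 − 1216.9 = -87.9
F9 = -87.9 / -0.221 = 397.74 kg/s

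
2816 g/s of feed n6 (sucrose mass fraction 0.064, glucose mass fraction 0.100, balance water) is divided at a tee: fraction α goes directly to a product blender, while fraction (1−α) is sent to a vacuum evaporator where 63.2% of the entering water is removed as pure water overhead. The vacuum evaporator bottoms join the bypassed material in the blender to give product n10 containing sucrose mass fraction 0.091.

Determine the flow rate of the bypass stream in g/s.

All 2816×0.064 = 180.22 g/s of sucrose reaches n10, so n10 = 180.22/0.091 = 1980.5 g/s and vapour = 835.52 g/s.
The evaporator receives (1−α)·2816 of feed at 0.836 water and removes 0.632 of that water:
0.632×0.836×(1−α)×2816 = 835.52
(1−α) = 835.52/1487.8 = 0.5616;  α = 0.4384.
Bypass flow = 0.4384×2816 = 1234.6 g/s.

1235 g/s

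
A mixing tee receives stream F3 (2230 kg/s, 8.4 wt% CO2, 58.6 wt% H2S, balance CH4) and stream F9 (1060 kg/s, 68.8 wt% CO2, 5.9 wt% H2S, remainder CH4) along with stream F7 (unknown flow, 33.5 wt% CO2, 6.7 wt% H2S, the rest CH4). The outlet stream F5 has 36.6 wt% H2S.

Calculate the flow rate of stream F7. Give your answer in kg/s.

552.4 kg/s

Let F7 be the unknown flow. Total out = 3290 + F7.
H2S balance: 1369.3 + 0.067·F7 = 0.366·(3290 + F7)
(0.067 − 0.366)·F7 = 0.366×3290 − 1369.3 = -165.18
F7 = -165.18 / -0.299 = 552.44 kg/s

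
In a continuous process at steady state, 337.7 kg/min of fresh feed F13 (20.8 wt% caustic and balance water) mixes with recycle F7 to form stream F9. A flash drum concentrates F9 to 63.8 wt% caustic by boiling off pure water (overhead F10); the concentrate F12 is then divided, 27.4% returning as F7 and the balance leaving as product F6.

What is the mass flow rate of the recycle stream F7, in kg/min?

Overall caustic balance (none leaves overhead): caustic in fresh feed = caustic in product, i.e. 337.7×0.208 = (1−0.274)·F12·0.638.
F12 = 70.242/(0.638×0.726) = 151.65 kg/min.
Recycle F7 = 0.274×151.65 = 41.552 kg/min.

41.55 kg/min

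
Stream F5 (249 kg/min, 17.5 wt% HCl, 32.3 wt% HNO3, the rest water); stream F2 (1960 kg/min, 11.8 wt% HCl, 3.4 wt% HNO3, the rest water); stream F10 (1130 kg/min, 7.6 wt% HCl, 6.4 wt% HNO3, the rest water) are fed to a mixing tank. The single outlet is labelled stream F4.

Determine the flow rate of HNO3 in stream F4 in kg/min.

219.4 kg/min

HNO3 out = HNO3 in = 249×0.323 + 1960×0.034 + 1130×0.064 = 219.39 kg/min.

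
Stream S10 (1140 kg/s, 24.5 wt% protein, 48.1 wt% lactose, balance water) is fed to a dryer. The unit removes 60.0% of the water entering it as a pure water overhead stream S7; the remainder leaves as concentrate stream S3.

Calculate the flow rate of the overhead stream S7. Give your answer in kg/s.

187.4 kg/s

water entering = 1140×0.274 = 312.36 kg/s; overhead removed = 0.600×312.36 = 187.42 kg/s.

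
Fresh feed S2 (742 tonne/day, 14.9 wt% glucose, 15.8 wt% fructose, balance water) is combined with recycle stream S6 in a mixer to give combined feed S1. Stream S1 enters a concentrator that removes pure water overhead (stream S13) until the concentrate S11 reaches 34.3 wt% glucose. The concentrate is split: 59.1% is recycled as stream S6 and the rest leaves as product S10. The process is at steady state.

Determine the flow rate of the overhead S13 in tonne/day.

419.7 tonne/day

Overall glucose balance (none leaves overhead): glucose in fresh feed = glucose in product, i.e. 742×0.149 = (1−0.591)·S11·0.343.
S11 = 110.56/(0.343×0.409) = 788.08 tonne/day.
Recycle S6 = 0.591×788.08 = 465.76 tonne/day.
Combined feed S1 = 742 + 465.76 = 1207.8 tonne/day.
Overhead S13 = S1 − S11 = 1207.8 − 788.08 = 419.67 tonne/day.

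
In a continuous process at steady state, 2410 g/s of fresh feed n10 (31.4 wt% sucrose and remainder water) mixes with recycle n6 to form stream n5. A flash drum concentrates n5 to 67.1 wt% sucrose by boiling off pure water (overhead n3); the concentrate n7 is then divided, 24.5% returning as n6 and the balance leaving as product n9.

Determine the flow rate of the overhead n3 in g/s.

Overall sucrose balance (none leaves overhead): sucrose in fresh feed = sucrose in product, i.e. 2410×0.314 = (1−0.245)·n7·0.671.
n7 = 756.74/(0.671×0.755) = 1493.7 g/s.
Recycle n6 = 0.245×1493.7 = 365.97 g/s.
Combined feed n5 = 2410 + 365.97 = 2776 g/s.
Overhead n3 = n5 − n7 = 2776 − 1493.7 = 1282.2 g/s.

1282 g/s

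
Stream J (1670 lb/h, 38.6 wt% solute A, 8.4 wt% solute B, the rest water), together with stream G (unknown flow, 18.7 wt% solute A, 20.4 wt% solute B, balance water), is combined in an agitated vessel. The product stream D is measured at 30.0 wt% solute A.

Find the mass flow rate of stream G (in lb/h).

Let G be the unknown flow. Total out = 1670 + G.
solute A balance: 644.62 + 0.187·G = 0.300·(1670 + G)
(0.187 − 0.300)·G = 0.300×1670 − 644.62 = -143.62
G = -143.62 / -0.113 = 1271 lb/h

1271 lb/h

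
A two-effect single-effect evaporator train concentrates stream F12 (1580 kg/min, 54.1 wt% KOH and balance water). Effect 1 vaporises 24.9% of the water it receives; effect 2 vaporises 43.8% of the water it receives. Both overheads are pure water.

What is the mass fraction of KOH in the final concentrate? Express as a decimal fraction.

water in feed = 1580×0.459 = 725.22 kg/min.
After stage 1: water left = (1−0.249)×725.22 = 544.64; stream total = 1399.4 kg/min.
After stage 2: water left = (1−0.438)×544.64 = 306.09; final concentrate = 1160.9 kg/min.
KOH fraction = 854.78/1160.9 = 0.736.

0.736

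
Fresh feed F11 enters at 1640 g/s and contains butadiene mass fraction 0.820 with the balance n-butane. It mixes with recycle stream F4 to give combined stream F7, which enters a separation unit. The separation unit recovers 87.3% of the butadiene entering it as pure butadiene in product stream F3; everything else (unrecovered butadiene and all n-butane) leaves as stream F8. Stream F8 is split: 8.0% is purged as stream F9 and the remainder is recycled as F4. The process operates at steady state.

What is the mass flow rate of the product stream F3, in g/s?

1329 g/s

butadiene in F7: m_A = 1640×0.820 + (1−0.080)·(1−0.873)·m_A, so m_A = 1344.8/0.8832 = 1522.7 g/s.
Product F3 = 0.873×1522.7 = 1329.3 g/s.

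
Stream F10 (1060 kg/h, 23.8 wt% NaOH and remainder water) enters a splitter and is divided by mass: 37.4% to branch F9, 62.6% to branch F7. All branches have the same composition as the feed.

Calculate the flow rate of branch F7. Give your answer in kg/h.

Branch F7 flow = 0.626×1060 = 663.56 kg/h.

663.6 kg/h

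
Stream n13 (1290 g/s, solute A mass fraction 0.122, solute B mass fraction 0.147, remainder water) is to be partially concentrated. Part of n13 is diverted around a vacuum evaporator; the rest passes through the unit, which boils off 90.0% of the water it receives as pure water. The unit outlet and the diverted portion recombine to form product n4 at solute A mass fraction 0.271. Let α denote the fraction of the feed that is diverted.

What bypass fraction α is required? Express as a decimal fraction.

All 1290×0.122 = 157.38 g/s of solute A reaches n4, so n4 = 157.38/0.271 = 580.74 g/s and vapour = 709.26 g/s.
The evaporator receives (1−α)·1290 of feed at 0.731 water and removes 0.900 of that water:
0.900×0.731×(1−α)×1290 = 709.26
(1−α) = 709.26/848.69 = 0.8357;  α = 0.1643.

0.164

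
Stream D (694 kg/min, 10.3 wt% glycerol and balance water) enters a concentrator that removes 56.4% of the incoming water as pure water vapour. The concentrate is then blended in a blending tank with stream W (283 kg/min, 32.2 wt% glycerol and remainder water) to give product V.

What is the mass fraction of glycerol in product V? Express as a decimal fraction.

Vapour removed = 0.564×0.897×694 = 351.1 kg/min; concentrate = 342.9 kg/min.
glycerol reaching the mixer = 71.482 (from concentrate) + 283×0.322 = 162.61 kg/min.
Product flow = 342.9 + 283 = 625.9 kg/min; glycerol fraction = 0.260.

0.260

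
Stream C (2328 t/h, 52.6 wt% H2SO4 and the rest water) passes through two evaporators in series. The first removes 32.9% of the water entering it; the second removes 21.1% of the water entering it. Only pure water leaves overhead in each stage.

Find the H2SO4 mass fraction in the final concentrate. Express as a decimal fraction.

water in feed = 2328×0.474 = 1103.5 t/h.
After stage 1: water left = (1−0.329)×1103.5 = 740.43; stream total = 1965 t/h.
After stage 2: water left = (1−0.211)×740.43 = 584.2; final concentrate = 1808.7 t/h.
H2SO4 fraction = 1224.5/1808.7 = 0.677.

0.677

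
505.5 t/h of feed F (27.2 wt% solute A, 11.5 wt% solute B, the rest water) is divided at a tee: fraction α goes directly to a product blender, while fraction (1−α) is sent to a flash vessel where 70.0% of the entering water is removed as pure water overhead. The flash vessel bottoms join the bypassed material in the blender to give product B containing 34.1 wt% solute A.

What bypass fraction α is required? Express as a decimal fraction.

0.528

All 505.5×0.272 = 137.5 t/h of solute A reaches B, so B = 137.5/0.341 = 403.21 t/h and vapour = 102.29 t/h.
The evaporator receives (1−α)·505.5 of feed at 0.613 water and removes 0.700 of that water:
0.700×0.613×(1−α)×505.5 = 102.29
(1−α) = 102.29/216.91 = 0.4716;  α = 0.5284.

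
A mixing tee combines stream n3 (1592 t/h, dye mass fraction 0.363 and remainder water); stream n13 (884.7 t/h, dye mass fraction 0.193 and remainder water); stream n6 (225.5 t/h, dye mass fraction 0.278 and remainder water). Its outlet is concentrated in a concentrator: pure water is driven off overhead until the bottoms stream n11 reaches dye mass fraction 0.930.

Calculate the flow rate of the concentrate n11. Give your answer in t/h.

872.4 t/h

dye entering = 1592×0.363 + 884.7×0.193 + 225.5×0.278 = 811.33 t/h.
All dye reports to n11, so n11 = 811.33/0.930 = 872.4 t/h.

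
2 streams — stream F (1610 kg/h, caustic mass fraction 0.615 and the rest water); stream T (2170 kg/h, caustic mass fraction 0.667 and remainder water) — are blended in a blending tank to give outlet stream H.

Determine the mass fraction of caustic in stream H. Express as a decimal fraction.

0.645

Total flow out = 1610 + 2170 = 3780 kg/h.
caustic in = 1610×0.615 + 2170×0.667 = 2437.5 kg/h.
caustic mass fraction in H = 2437.5/3780 = 0.645.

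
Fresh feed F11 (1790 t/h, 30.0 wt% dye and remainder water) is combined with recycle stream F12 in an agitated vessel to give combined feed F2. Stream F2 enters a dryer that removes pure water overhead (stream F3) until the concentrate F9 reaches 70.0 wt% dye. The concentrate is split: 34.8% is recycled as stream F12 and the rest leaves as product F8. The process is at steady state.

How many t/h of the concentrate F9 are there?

1177 t/h

Overall dye balance (none leaves overhead): dye in fresh feed = dye in product, i.e. 1790×0.300 = (1−0.348)·F9·0.700.
F9 = 537/(0.700×0.652) = 1176.6 t/h.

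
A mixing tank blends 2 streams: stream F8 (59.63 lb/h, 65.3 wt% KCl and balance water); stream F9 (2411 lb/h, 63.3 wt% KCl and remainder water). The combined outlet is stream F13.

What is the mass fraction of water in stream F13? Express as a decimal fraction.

0.3665

Total flow out = 59.63 + 2411 = 2470.6 lb/h.
water in = 59.63×0.347 + 2411×0.367 = 905.53 lb/h.
water mass fraction in F13 = 905.53/2470.6 = 0.3665.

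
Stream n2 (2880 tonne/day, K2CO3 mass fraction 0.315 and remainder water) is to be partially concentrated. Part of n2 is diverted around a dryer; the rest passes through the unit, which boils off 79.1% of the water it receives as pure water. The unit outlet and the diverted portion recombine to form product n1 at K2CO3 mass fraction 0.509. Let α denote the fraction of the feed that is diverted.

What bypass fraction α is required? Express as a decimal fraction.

All 2880×0.315 = 907.2 tonne/day of K2CO3 reaches n1, so n1 = 907.2/0.509 = 1782.3 tonne/day and vapour = 1097.7 tonne/day.
The evaporator receives (1−α)·2880 of feed at 0.685 water and removes 0.791 of that water:
0.791×0.685×(1−α)×2880 = 1097.7
(1−α) = 1097.7/1560.5 = 0.7034;  α = 0.2966.

0.297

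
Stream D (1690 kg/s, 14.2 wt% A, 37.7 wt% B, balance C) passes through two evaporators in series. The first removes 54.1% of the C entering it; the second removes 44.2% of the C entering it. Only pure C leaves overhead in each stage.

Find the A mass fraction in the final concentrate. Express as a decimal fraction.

0.2211

C in feed = 1690×0.481 = 812.89 kg/s.
After stage 1: C left = (1−0.541)×812.89 = 373.12; stream total = 1250.2 kg/s.
After stage 2: C left = (1−0.442)×373.12 = 208.2; final concentrate = 1085.3 kg/s.
A fraction = 239.98/1085.3 = 0.2211.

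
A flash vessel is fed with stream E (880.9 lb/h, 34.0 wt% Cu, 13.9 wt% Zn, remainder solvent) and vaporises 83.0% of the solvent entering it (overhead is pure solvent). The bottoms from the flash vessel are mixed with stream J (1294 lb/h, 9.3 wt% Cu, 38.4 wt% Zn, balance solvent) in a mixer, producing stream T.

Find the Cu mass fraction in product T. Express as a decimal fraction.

0.2340

Vapour removed = 0.830×0.521×880.9 = 380.93 lb/h; concentrate = 499.97 lb/h.
Cu reaching the mixer = 299.51 (from concentrate) + 1294×0.093 = 419.85 lb/h.
Product flow = 499.97 + 1294 = 1794 lb/h; Cu fraction = 0.2340.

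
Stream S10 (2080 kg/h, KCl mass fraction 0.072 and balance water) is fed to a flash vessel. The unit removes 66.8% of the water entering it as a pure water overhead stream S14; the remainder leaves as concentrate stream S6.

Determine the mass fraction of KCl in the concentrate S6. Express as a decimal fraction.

0.189

KCl is not removed: 2080×0.072 = 149.76 kg/h of KCl enters S6.
water entering = 2080×0.928 = 1930.2 kg/h; overhead removed = 0.668×1930.2 = 1289.4 kg/h.
Concentrate = 2080 − 1289.4 = 790.6 kg/h.
Mass fraction = 149.76/790.6 = 0.189.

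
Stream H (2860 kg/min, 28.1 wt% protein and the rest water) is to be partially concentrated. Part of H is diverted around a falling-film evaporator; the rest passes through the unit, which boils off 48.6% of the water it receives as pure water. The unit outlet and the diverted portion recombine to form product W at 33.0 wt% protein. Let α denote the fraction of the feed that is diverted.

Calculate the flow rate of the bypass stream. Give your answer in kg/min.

All 2860×0.281 = 803.66 kg/min of protein reaches W, so W = 803.66/0.330 = 2435.3 kg/min and vapour = 424.67 kg/min.
The evaporator receives (1−α)·2860 of feed at 0.719 water and removes 0.486 of that water:
0.486×0.719×(1−α)×2860 = 424.67
(1−α) = 424.67/999.38 = 0.4249;  α = 0.5751.
Bypass flow = 0.5751×2860 = 1644.7 kg/min.

1645 kg/min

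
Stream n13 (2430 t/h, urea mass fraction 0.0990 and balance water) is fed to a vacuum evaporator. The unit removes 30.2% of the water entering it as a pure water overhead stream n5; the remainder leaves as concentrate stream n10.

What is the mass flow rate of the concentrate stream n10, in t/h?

water entering = 2430×0.901 = 2189.4 t/h; overhead removed = 0.302×2189.4 = 661.21 t/h.
Concentrate = 2430 − 661.21 = 1768.8 t/h.

1769 t/h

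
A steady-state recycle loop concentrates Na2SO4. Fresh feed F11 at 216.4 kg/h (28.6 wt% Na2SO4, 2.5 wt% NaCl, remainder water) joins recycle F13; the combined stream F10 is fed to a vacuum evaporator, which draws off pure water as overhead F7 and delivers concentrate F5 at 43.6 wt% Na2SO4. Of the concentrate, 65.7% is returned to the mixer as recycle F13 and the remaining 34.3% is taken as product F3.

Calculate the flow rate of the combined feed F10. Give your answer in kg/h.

Overall Na2SO4 balance (none leaves overhead): Na2SO4 in fresh feed = Na2SO4 in product, i.e. 216.4×0.286 = (1−0.657)·F5·0.436.
F5 = 61.89/(0.436×0.343) = 413.85 kg/h.
Recycle F13 = 0.657×413.85 = 271.9 kg/h.
Combined feed F10 = 216.4 + 271.9 = 488.3 kg/h.

488.3 kg/h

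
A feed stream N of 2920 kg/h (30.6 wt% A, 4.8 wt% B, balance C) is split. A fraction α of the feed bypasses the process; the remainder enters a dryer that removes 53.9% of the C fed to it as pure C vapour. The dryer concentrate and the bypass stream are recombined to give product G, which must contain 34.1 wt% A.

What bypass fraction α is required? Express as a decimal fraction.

0.705

All 2920×0.306 = 893.52 kg/h of A reaches G, so G = 893.52/0.341 = 2620.3 kg/h and vapour = 299.71 kg/h.
The evaporator receives (1−α)·2920 of feed at 0.646 C and removes 0.539 of that C:
0.539×0.646×(1−α)×2920 = 299.71
(1−α) = 299.71/1016.7 = 0.2948;  α = 0.7052.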